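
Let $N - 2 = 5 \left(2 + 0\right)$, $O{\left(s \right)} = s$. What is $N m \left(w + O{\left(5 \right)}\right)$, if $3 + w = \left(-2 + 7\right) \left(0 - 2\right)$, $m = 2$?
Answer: $-192$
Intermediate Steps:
$w = -13$ ($w = -3 + \left(-2 + 7\right) \left(0 - 2\right) = -3 + 5 \left(-2\right) = -3 - 10 = -13$)
$N = 12$ ($N = 2 + 5 \left(2 + 0\right) = 2 + 5 \cdot 2 = 2 + 10 = 12$)
$N m \left(w + O{\left(5 \right)}\right) = 12 \cdot 2 \left(-13 + 5\right) = 24 \left(-8\right) = -192$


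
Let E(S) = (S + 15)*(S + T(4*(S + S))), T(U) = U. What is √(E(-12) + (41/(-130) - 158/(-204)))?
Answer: I*√3555463470/3315 ≈ 17.987*I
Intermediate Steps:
E(S) = 9*S*(15 + S) (E(S) = (S + 15)*(S + 4*(S + S)) = (15 + S)*(S + 4*(2*S)) = (15 + S)*(S + 8*S) = (15 + S)*(9*S) = 9*S*(15 + S))
√(E(-12) + (41/(-130) - 158/(-204))) = √(9*(-12)*(15 - 12) + (41/(-130) - 158/(-204))) = √(9*(-12)*3 + (41*(-1/130) - 158*(-1/204))) = √(-324 + (-41/130 + 79/102)) = √(-324 + 1522/3315) = √(-1072538/3315) = I*√3555463470/3315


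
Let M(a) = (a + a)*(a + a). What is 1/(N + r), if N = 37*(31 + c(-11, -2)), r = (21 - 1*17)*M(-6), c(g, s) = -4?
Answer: 1/1575 ≈ 0.00063492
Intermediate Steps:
M(a) = 4*a² (M(a) = (2*a)*(2*a) = 4*a²)
r = 576 (r = (21 - 1*17)*(4*(-6)²) = (21 - 17)*(4*36) = 4*144 = 576)
N = 999 (N = 37*(31 - 4) = 37*27 = 999)
1/(N + r) = 1/(999 + 576) = 1/1575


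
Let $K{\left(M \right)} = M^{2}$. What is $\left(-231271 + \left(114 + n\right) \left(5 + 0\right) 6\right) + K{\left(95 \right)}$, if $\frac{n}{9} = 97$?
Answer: $-192636$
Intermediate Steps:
$n = 873$ ($n = 9 \cdot 97 = 873$)
$\left(-231271 + \left(114 + n\right) \left(5 + 0\right) 6\right) + K{\left(95 \right)} = \left(-231271 + \left(114 + 873\right) \left(5 + 0\right) 6\right) + 95^{2} = \left(-231271 + 987 \cdot 5 \cdot 6\right) + 9025 = \left(-231271 + 987 \cdot 30\right) + 9025 = \left(-231271 + 29610\right) + 9025 = -201661 + 9025 = -192636$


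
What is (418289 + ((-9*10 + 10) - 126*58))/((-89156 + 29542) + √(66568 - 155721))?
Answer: -8165150738/1184639383 - 136967*I*√89153/1184639383 ≈ -6.8925 - 0.034522*I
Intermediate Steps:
(418289 + ((-9*10 + 10) - 126*58))/((-89156 + 29542) + √(66568 - 155721)) = (418289 + ((-90 + 10) - 7308))/(-59614 + √(-89153)) = (418289 + (-80 - 7308))/(-59614 + I*√89153) = (418289 - 7388)/(-59614 + I*√89153) = 410901/(-59614 + I*√89153)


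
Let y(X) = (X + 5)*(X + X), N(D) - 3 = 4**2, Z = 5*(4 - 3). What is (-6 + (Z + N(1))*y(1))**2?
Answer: 79524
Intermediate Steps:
Z = 5 (Z = 5*1 = 5)
N(D) = 19 (N(D) = 3 + 4**2 = 3 + 16 = 19)
y(X) = 2*X*(5 + X) (y(X) = (5 + X)*(2*X) = 2*X*(5 + X))
(-6 + (Z + N(1))*y(1))**2 = (-6 + (5 + 19)*(2*1*(5 + 1)))**2 = (-6 + 24*(2*1*6))**2 = (-6 + 24*12)**2 = (-6 + 288)**2 = 282**2 = 79524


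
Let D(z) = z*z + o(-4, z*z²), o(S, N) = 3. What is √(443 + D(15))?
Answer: √671 ≈ 25.904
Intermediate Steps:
D(z) = 3 + z² (D(z) = z*z + 3 = z² + 3 = 3 + z²)
√(443 + D(15)) = √(443 + (3 + 15²)) = √(443 + (3 + 225)) = √(443 + 228) = √671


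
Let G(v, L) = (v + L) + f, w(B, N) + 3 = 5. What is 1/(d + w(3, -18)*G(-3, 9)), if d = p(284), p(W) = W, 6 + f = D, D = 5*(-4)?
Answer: 1/244 ≈ 0.0040984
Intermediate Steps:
w(B, N) = 2 (w(B, N) = -3 + 5 = 2)
D = -20
f = -26 (f = -6 - 20 = -26)
G(v, L) = -26 + L + v (G(v, L) = (v + L) - 26 = (L + v) - 26 = -26 + L + v)
d = 284
1/(d + w(3, -18)*G(-3, 9)) = 1/(284 + 2*(-26 + 9 - 3)) = 1/(284 + 2*(-20)) = 1/(284 - 40) = 1/244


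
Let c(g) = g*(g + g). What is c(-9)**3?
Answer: 4251528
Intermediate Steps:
c(g) = 2*g**2 (c(g) = g*(2*g) = 2*g**2)
c(-9)**3 = (2*(-9)**2)**3 = (2*81)**3 = 162**3 = 4251528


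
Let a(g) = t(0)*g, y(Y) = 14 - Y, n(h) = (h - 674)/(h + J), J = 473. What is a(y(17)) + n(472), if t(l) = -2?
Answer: 5468/945 ≈ 5.7862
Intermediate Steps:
n(h) = (-674 + h)/(473 + h) (n(h) = (h - 674)/(h + 473) = (-674 + h)/(473 + h))
a(g) = -2*g
a(y(17)) + n(472) = -2*(14 - 1*17) + (-674 + 472)/(473 + 472) = -2*(14 - 17) - 202/945 = -2*(-3) + (1/945)*(-202) = 6 - 202/945 = 5468/945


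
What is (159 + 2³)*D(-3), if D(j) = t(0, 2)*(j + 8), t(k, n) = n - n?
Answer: 0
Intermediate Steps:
t(k, n) = 0
D(j) = 0 (D(j) = 0*(j + 8) = 0*(8 + j) = 0)
(159 + 2³)*D(-3) = (159 + 2³)*0 = (159 + 8)*0 = 167*0 = 0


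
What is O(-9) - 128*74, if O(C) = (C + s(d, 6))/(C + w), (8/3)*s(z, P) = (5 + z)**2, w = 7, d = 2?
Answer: -151627/16 ≈ -9476.7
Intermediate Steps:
s(z, P) = 3*(5 + z)**2/8
O(C) = (147/8 + C)/(7 + C) (O(C) = (C + 3*(5 + 2)**2/8)/(C + 7) = (C + (3/8)*7**2)/(7 + C) = (C + (3/8)*49)/(7 + C) = (C + 147/8)/(7 + C) = (147/8 + C)/(7 + C))
O(-9) - 128*74 = (147/8 - 9)/(7 - 9) - 128*74 = (75/8)/(-2) - 9472 = -1/2*75/8 - 9472 = -75/16 - 9472 = -151627/16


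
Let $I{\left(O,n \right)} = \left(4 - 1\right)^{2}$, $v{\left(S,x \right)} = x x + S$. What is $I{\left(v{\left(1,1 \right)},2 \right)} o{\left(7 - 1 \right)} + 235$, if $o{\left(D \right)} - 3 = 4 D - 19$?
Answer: $307$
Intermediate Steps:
$v{\left(S,x \right)} = S + x^{2}$ ($v{\left(S,x \right)} = x^{2} + S = S + x^{2}$)
$o{\left(D \right)} = -16 + 4 D$ ($o{\left(D \right)} = 3 + \left(4 D - 19\right) = 3 + \left(-19 + 4 D\right) = -16 + 4 D$)
$I{\left(O,n \right)} = 9$ ($I{\left(O,n \right)} = 3^{2} = 9$)
$I{\left(v{\left(1,1 \right)},2 \right)} o{\left(7 - 1 \right)} + 235 = 9 \left(-16 + 4 \left(7 - 1\right)\right) + 235 = 9 \left(-16 + 4 \cdot 6\right) + 235 = 9 \left(-16 + 24\right) + 235 = 9 \cdot 8 + 235 = 72 + 235 = 307$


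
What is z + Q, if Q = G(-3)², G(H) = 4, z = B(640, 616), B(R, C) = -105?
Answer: -89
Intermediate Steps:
z = -105
Q = 16 (Q = 4² = 16)
z + Q = -105 + 16 = -89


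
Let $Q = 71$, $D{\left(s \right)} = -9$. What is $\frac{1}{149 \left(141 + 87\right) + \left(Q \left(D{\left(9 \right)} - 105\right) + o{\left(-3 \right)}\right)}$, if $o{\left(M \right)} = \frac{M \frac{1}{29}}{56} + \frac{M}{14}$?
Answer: $\frac{1624}{42025521} \approx 3.8643 \cdot 10^{-5}$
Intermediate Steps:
$o{\left(M \right)} = \frac{117 M}{1624}$ ($o{\left(M \right)} = M \frac{1}{29} \cdot \frac{1}{56} + M \frac{1}{14} = \frac{M}{29} \cdot \frac{1}{56} + \frac{M}{14} = \frac{M}{1624} + \frac{M}{14} = \frac{117 M}{1624}$)
$\frac{1}{149 \left(141 + 87\right) + \left(Q \left(D{\left(9 \right)} - 105\right) + o{\left(-3 \right)}\right)} = \frac{1}{149 \left(141 + 87\right) + \left(71 \left(-9 - 105\right) + \frac{117}{1624} \left(-3\right)\right)} = \frac{1}{149 \cdot 228 + \left(71 \left(-114\right) - \frac{351}{1624}\right)} = \frac{1}{33972 - \frac{13145007}{1624}} = \frac{1}{\frac{42025521}{1624}} = \frac{1624}{42025521}$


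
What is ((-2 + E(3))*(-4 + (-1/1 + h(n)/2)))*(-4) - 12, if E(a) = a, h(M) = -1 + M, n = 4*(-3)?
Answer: 34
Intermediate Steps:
n = -12
((-2 + E(3))*(-4 + (-1/1 + h(n)/2)))*(-4) - 12 = ((-2 + 3)*(-4 + (-1/1 + (-1 - 12)/2)))*(-4) - 12 = (1*(-4 + (-1*1 - 13*1/2)))*(-4) - 12 = (1*(-4 + (-1 - 13/2)))*(-4) - 12 = (1*(-4 - 15/2))*(-4) - 12 = (1*(-23/2))*(-4) - 12 = -23/2*(-4) - 12 = 46 - 12 = 34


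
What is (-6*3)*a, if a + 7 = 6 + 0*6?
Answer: 18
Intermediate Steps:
a = -1 (a = -7 + (6 + 0*6) = -7 + (6 + 0) = -7 + 6 = -1)
(-6*3)*a = -6*3*(-1) = -18*(-1) = 18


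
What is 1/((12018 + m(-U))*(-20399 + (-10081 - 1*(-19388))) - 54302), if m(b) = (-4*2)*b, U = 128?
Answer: -1/144716166 ≈ -6.9101e-9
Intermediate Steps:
m(b) = -8*b
1/((12018 + m(-U))*(-20399 + (-10081 - 1*(-19388))) - 54302) = 1/((12018 - (-8)*128)*(-20399 + (-10081 - 1*(-19388))) - 54302) = 1/((12018 - 8*(-128))*(-20399 + (-10081 + 19388)) - 54302) = 1/((12018 + 1024)*(-20399 + 9307) - 54302) = 1/(13042*(-11092) - 54302) = 1/(-144661864 - 54302) = 1/(-144716166) = -1/144716166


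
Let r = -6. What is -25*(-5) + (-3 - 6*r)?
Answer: 158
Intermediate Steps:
-25*(-5) + (-3 - 6*r) = -25*(-5) + (-3 - 6*(-6)) = 125 + (-3 + 36) = 125 + 33 = 158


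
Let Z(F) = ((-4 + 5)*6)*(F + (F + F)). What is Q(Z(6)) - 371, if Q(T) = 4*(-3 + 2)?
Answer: -375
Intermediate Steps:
Z(F) = 18*F (Z(F) = (1*6)*(F + 2*F) = 6*(3*F) = 18*F)
Q(T) = -4 (Q(T) = 4*(-1) = -4)
Q(Z(6)) - 371 = -4 - 371 = -375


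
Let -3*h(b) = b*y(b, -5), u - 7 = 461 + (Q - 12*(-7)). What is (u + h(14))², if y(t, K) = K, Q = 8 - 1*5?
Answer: 3010225/9 ≈ 3.3447e+5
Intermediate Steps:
Q = 3 (Q = 8 - 5 = 3)
u = 555 (u = 7 + (461 + (3 - 12*(-7))) = 7 + (461 + (3 + 84)) = 7 + (461 + 87) = 7 + 548 = 555)
h(b) = 5*b/3 (h(b) = -b*(-5)/3 = -(-5)*b/3 = 5*b/3)
(u + h(14))² = (555 + (5/3)*14)² = (555 + 70/3)² = (1735/3)² = 3010225/9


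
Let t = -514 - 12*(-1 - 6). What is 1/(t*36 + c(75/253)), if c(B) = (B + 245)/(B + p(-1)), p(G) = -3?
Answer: -171/2662595 ≈ -6.4223e-5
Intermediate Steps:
t = -430 (t = -514 - 12*(-7) = -514 - 1*(-84) = -514 + 84 = -430)
c(B) = (245 + B)/(-3 + B) (c(B) = (B + 245)/(B - 3) = (245 + B)/(-3 + B))
1/(t*36 + c(75/253)) = 1/(-430*36 + (245 + 75/253)/(-3 + 75/253)) = 1/(-15480 + (245 + 75*(1/253))/(-3 + 75*(1/253))) = 1/(-15480 + (245 + 75/253)/(-3 + 75/253)) = 1/(-15480 + (62060/253)/(-684/253)) = 1/(-15480 - 253/684*62060/253) = 1/(-15480 - 15515/171) = 1/(-2662595/171) = -171/2662595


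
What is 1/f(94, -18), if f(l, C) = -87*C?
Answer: 1/1566 ≈ 0.00063857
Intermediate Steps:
1/f(94, -18) = 1/(-87*(-18)) = 1/1566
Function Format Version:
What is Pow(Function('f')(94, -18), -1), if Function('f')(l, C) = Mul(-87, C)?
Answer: Rational(1, 1566) ≈ 0.00063857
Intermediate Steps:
Pow(Function('f')(94, -18), -1) = Pow(Mul(-87, -18), -1) = Pow(1566, -1) = Rational(1, 1566)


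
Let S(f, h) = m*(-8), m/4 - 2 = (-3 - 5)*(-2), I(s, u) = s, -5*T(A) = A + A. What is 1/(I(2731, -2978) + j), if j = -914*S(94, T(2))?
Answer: 1/529195 ≈ 1.8897e-6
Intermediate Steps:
T(A) = -2*A/5 (T(A) = -(A + A)/5 = -2*A/5)
m = 72 (m = 8 + 4*((-3 - 5)*(-2)) = 8 + 4*(-8*(-2)) = 8 + 4*16 = 8 + 64 = 72)
S(f, h) = -576 (S(f, h) = 72*(-8) = -576)
j = 526464 (j = -914*(-576) = 526464)
1/(I(2731, -2978) + j) = 1/(2731 + 526464) = 1/529195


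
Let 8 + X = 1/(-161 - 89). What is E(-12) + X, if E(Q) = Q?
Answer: -5001/250 ≈ -20.004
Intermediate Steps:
X = -2001/250 (X = -8 + 1/(-161 - 89) = -8 + 1/(-250) = -8 - 1/250 = -2001/250 ≈ -8.0040)
E(-12) + X = -12 - 2001/250 = -5001/250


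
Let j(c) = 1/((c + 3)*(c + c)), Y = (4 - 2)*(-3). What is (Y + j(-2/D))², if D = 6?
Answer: 11025/256 ≈ 43.066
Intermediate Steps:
Y = -6 (Y = 2*(-3) = -6)
j(c) = 1/(2*c*(3 + c)) (j(c) = 1/((3 + c)*(2*c)) = 1/(2*c*(3 + c)))
(Y + j(-2/D))² = (-6 + 1/(2*((-2/6))*(3 - 2/6)))² = (-6 + 1/(2*((-2*⅙))*(3 - 2*⅙)))² = (-6 + 1/(2*(-⅓)*(3 - ⅓)))² = (-6 + (½)*(-3)/(8/3))² = (-6 + (½)*(-3)*(3/8))² = (-6 - 9/16)² = (-105/16)² = 11025/256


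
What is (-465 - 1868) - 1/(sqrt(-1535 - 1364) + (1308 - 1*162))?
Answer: (-2333*sqrt(2899) + 2673619*I)/(sqrt(2899) - 1146*I) ≈ -2333.0 + 4.0889e-5*I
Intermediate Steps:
(-465 - 1868) - 1/(sqrt(-1535 - 1364) + (1308 - 1*162)) = -2333 - 1/(sqrt(-2899) + (1308 - 162)) = -2333 - 1/(I*sqrt(2899) + 1146) = -2333 - 1/(1146 + I*sqrt(2899))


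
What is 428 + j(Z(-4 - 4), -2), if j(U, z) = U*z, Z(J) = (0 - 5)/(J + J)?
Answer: 3419/8 ≈ 427.38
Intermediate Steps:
Z(J) = -5/(2*J) (Z(J) = -5*1/(2*J) = -5/(2*J))
428 + j(Z(-4 - 4), -2) = 428 - 5/(2*(-4 - 4))*(-2) = 428 - 5/2/(-8)*(-2) = 428 - 5/2*(-⅛)*(-2) = 428 + (5/16)*(-2) = 428 - 5/8 = 3419/8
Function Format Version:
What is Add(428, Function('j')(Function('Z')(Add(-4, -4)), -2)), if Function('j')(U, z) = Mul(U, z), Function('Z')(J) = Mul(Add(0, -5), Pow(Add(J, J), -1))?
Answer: Rational(3419, 8) ≈ 427.38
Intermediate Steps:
Function('Z')(J) = Mul(Rational(-5, 2), Pow(J, -1)) (Function('Z')(J) = Mul(-5, Pow(Mul(2, J), -1)) = Mul(-5, Mul(Rational(1, 2), Pow(J, -1))) = Mul(Rational(-5, 2), Pow(J, -1)))
Add(428, Function('j')(Function('Z')(Add(-4, -4)), -2)) = Add(428, Mul(Mul(Rational(-5, 2), Pow(Add(-4, -4), -1)), -2)) = Add(428, Mul(Mul(Rational(-5, 2), Pow(-8, -1)), -2)) = Add(428, Mul(Mul(Rational(-5, 2), Rational(-1, 8)), -2)) = Add(428, Mul(Rational(5, 16), -2)) = Add(428, Rational(-5, 8)) = Rational(3419, 8)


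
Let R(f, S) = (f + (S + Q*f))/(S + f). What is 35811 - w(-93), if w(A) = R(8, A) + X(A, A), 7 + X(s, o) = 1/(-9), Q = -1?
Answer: 27400018/765 ≈ 35817.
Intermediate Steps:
R(f, S) = S/(S + f) (R(f, S) = (f + (S - f))/(S + f) = S/(S + f))
X(s, o) = -64/9 (X(s, o) = -7 + 1/(-9) = -7 - ⅑ = -64/9)
w(A) = -64/9 + A/(8 + A) (w(A) = A/(A + 8) - 64/9 = A/(8 + A) - 64/9 = -64/9 + A/(8 + A))
35811 - w(-93) = 35811 - (-512 - 55*(-93))/(9*(8 - 93)) = 35811 - (-512 + 5115)/(9*(-85)) = 35811 - (-1)*4603/(9*85) = 35811 - 1*(-4603/765) = 35811 + 4603/765 = 27400018/765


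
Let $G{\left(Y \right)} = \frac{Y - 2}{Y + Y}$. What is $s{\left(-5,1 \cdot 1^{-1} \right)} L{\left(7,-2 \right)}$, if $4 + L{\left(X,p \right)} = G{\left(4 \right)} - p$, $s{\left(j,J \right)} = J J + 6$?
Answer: $- \frac{49}{4} \approx -12.25$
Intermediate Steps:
$s{\left(j,J \right)} = 6 + J^{2}$ ($s{\left(j,J \right)} = J^{2} + 6 = 6 + J^{2}$)
$G{\left(Y \right)} = \frac{-2 + Y}{2 Y}$
$L{\left(X,p \right)} = - \frac{15}{4} - p$ ($L{\left(X,p \right)} = -4 - \left(p - \frac{-2 + 4}{2 \cdot 4}\right) = -4 - \left(- \frac{1}{4} + p\right) = - \frac{15}{4} - p$)
$s{\left(-5,1 \cdot 1^{-1} \right)} L{\left(7,-2 \right)} = \left(6 + \left(1 \cdot 1^{-1}\right)^{2}\right) \left(- \frac{15}{4} - -2\right) = \left(6 + \left(1 \cdot 1\right)^{2}\right) \left(- \frac{15}{4} + 2\right) = \left(6 + 1^{2}\right) \left(- \frac{7}{4}\right) = \left(6 + 1\right) \left(- \frac{7}{4}\right) = 7 \left(- \frac{7}{4}\right) = - \frac{49}{4}$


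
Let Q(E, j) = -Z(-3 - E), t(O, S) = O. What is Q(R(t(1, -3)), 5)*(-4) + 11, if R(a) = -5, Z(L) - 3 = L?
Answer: 31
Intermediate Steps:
Z(L) = 3 + L
Q(E, j) = E (Q(E, j) = -(3 + (-3 - E)) = -(-1)*E = E)
Q(R(t(1, -3)), 5)*(-4) + 11 = -5*(-4) + 11 = 20 + 11 = 31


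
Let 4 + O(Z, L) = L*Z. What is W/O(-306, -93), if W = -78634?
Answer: -39317/14227 ≈ -2.7635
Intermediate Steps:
O(Z, L) = -4 + L*Z
W/O(-306, -93) = -78634/(-4 - 93*(-306)) = -78634/(-4 + 28458) = -78634/28454 = -78634*1/28454 = -39317/14227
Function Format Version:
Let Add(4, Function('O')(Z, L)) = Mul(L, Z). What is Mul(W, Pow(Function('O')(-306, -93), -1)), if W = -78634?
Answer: Rational(-39317, 14227) ≈ -2.7635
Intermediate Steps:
Function('O')(Z, L) = Add(-4, Mul(L, Z))
Mul(W, Pow(Function('O')(-306, -93), -1)) = Mul(-78634, Pow(Add(-4, Mul(-93, -306)), -1)) = Mul(-78634, Pow(Add(-4, 28458), -1)) = Mul(-78634, Pow(28454, -1)) = Mul(-78634, Rational(1, 28454)) = Rational(-39317, 14227)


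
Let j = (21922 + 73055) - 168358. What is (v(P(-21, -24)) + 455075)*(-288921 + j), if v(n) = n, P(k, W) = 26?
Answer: -164884002502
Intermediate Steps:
j = -73381 (j = 94977 - 168358 = -73381)
(v(P(-21, -24)) + 455075)*(-288921 + j) = (26 + 455075)*(-288921 - 73381) = 455101*(-362302) = -164884002502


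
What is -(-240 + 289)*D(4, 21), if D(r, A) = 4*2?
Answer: -392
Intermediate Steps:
D(r, A) = 8
-(-240 + 289)*D(4, 21) = -(-240 + 289)*8 = -49*8 = -1*392 = -392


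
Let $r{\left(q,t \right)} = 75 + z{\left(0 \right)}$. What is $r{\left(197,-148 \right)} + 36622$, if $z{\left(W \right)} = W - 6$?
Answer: $36691$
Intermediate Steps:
$z{\left(W \right)} = -6 + W$ ($z{\left(W \right)} = W - 6 = -6 + W$)
$r{\left(q,t \right)} = 69$ ($r{\left(q,t \right)} = 75 + \left(-6 + 0\right) = 75 - 6 = 69$)
$r{\left(197,-148 \right)} + 36622 = 69 + 36622 = 36691$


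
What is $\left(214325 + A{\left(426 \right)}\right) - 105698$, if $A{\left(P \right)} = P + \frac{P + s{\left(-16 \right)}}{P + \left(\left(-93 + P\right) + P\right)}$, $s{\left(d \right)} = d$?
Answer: $\frac{25845643}{237} \approx 1.0905 \cdot 10^{5}$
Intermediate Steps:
$A{\left(P \right)} = P + \frac{-16 + P}{-93 + 3 P}$ ($A{\left(P \right)} = P + \frac{P - 16}{P + \left(\left(-93 + P\right) + P\right)} = P + \frac{-16 + P}{P + \left(-93 + 2 P\right)} = P + \frac{-16 + P}{-93 + 3 P}$)
$\left(214325 + A{\left(426 \right)}\right) - 105698 = \left(214325 + \frac{-16 - 39192 + 3 \cdot 426^{2}}{3 \left(-31 + 426\right)}\right) - 105698 = \left(214325 + \frac{-16 - 39192 + 3 \cdot 181476}{3 \cdot 395}\right) - 105698 = \left(214325 + \frac{1}{3} \cdot \frac{1}{395} \left(-16 - 39192 + 544428\right)\right) - 105698 = \left(214325 + \frac{1}{3} \cdot \frac{1}{395} \cdot 505220\right) - 105698 = \left(214325 + \frac{101044}{237}\right) - 105698 = \frac{50896069}{237} - 105698 = \frac{25845643}{237}$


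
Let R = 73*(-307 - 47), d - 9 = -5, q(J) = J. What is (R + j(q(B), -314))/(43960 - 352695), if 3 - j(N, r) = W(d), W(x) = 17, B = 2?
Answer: 25856/308735 ≈ 0.083748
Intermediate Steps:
d = 4 (d = 9 - 5 = 4)
j(N, r) = -14 (j(N, r) = 3 - 1*17 = 3 - 17 = -14)
R = -25842 (R = 73*(-354) = -25842)
(R + j(q(B), -314))/(43960 - 352695) = (-25842 - 14)/(43960 - 352695) = -25856/(-308735) = -25856*(-1/308735) = 25856/308735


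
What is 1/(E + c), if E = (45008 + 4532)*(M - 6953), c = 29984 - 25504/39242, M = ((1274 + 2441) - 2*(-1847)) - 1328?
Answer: -19621/847016921168 ≈ -2.3165e-8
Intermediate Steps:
M = 6081 (M = (3715 + 3694) - 1328 = 7409 - 1328 = 6081)
c = 588303312/19621 (c = 29984 - 25504*1/39242 = 29984 - 12752/19621 = 588303312/19621 ≈ 29983.)
E = -43198880 (E = (45008 + 4532)*(6081 - 6953) = 49540*(-872) = -43198880)
1/(E + c) = 1/(-43198880 + 588303312/19621) = 1/(-847016921168/19621) = -19621/847016921168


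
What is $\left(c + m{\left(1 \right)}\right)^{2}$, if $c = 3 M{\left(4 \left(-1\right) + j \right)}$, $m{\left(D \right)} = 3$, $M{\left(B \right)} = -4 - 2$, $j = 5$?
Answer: $225$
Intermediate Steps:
$M{\left(B \right)} = -6$
$c = -18$ ($c = 3 \left(-6\right) = -18$)
$\left(c + m{\left(1 \right)}\right)^{2} = \left(-18 + 3\right)^{2} = \left(-15\right)^{2} = 225$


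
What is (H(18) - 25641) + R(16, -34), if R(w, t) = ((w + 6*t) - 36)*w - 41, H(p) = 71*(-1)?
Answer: -29337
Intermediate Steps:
H(p) = -71
R(w, t) = -41 + w*(-36 + w + 6*t) (R(w, t) = (-36 + w + 6*t)*w - 41 = w*(-36 + w + 6*t) - 41 = -41 + w*(-36 + w + 6*t))
(H(18) - 25641) + R(16, -34) = (-71 - 25641) + (-41 + 16² - 36*16 + 6*(-34)*16) = -25712 + (-41 + 256 - 576 - 3264) = -25712 - 3625 = -29337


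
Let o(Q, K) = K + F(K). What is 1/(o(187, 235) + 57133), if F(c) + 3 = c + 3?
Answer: 1/57603 ≈ 1.7360e-5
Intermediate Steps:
F(c) = c (F(c) = -3 + (c + 3) = -3 + (3 + c) = c)
o(Q, K) = 2*K (o(Q, K) = K + K = 2*K)
1/(o(187, 235) + 57133) = 1/(2*235 + 57133) = 1/(470 + 57133) = 1/57603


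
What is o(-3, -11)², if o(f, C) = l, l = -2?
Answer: 4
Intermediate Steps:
o(f, C) = -2
o(-3, -11)² = (-2)² = 4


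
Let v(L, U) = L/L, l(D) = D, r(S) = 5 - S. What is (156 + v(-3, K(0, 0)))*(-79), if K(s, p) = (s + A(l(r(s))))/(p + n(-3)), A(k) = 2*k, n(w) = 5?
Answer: -12403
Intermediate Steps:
K(s, p) = (10 - s)/(5 + p) (K(s, p) = (s + 2*(5 - s))/(p + 5) = (s + (10 - 2*s))/(5 + p) = (10 - s)/(5 + p))
v(L, U) = 1
(156 + v(-3, K(0, 0)))*(-79) = (156 + 1)*(-79) = 157*(-79) = -12403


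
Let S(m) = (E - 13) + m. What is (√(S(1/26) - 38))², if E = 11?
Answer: -1039/26 ≈ -39.962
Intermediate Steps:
S(m) = -2 + m (S(m) = (11 - 13) + m = -2 + m)
(√(S(1/26) - 38))² = (√((-2 + 1/26) - 38))² = (√(-51/26 - 38))² = (√(-1039/26))² = (I*√27014/26)² = -1039/26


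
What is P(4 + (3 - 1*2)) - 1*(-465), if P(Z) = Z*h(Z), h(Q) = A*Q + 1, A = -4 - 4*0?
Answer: 370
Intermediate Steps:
A = -4 (A = -4 + 0 = -4)
h(Q) = 1 - 4*Q (h(Q) = -4*Q + 1 = 1 - 4*Q)
P(Z) = Z*(1 - 4*Z)
P(4 + (3 - 1*2)) - 1*(-465) = (4 + (3 - 1*2))*(1 - 4*(4 + (3 - 1*2))) - 1*(-465) = (4 + (3 - 2))*(1 - 4*(4 + (3 - 2))) + 465 = (4 + 1)*(1 - 4*(4 + 1)) + 465 = 5*(1 - 4*5) + 465 = 5*(1 - 20) + 465 = 5*(-19) + 465 = -95 + 465 = 370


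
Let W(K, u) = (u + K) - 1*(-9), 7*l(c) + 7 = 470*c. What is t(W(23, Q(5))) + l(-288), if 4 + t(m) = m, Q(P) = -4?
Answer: -135199/7 ≈ -19314.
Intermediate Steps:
l(c) = -1 + 470*c/7 (l(c) = -1 + (470*c)/7 = -1 + 470*c/7)
W(K, u) = 9 + K + u (W(K, u) = (K + u) + 9 = 9 + K + u)
t(m) = -4 + m
t(W(23, Q(5))) + l(-288) = (-4 + (9 + 23 - 4)) + (-1 + (470/7)*(-288)) = (-4 + 28) + (-1 - 135360/7) = 24 - 135367/7 = -135199/7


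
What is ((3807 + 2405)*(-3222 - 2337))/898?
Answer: -17266254/449 ≈ -38455.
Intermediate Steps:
((3807 + 2405)*(-3222 - 2337))/898 = (6212*(-5559))*(1/898) = -34532508*1/898 = -17266254/449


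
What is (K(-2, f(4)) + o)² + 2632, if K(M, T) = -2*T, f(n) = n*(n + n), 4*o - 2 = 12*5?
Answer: 19937/4 ≈ 4984.3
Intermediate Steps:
o = 31/2 (o = ½ + (12*5)/4 = ½ + (¼)*60 = ½ + 15 = 31/2 ≈ 15.500)
f(n) = 2*n² (f(n) = n*(2*n) = 2*n²)
(K(-2, f(4)) + o)² + 2632 = (-4*4² + 31/2)² + 2632 = (-4*16 + 31/2)² + 2632 = (-2*32 + 31/2)² + 2632 = (-64 + 31/2)² + 2632 = (-97/2)² + 2632 = 9409/4 + 2632 = 19937/4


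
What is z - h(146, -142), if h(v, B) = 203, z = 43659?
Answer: 43456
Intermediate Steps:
z - h(146, -142) = 43659 - 1*203 = 43659 - 203 = 43456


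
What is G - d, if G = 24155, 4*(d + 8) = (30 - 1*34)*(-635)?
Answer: 23528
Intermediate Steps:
d = 627 (d = -8 + ((30 - 1*34)*(-635))/4 = -8 + ((30 - 34)*(-635))/4 = -8 + (-4*(-635))/4 = -8 + (¼)*2540 = -8 + 635 = 627)
G - d = 24155 - 1*627 = 24155 - 627 = 23528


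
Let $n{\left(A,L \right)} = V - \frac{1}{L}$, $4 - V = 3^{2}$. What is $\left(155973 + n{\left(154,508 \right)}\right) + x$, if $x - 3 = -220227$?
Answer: $- \frac{32642049}{508} \approx -64256.0$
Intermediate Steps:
$x = -220224$ ($x = 3 - 220227 = -220224$)
$V = -5$ ($V = 4 - 3^{2} = 4 - 9 = -5$)
$n{\left(A,L \right)} = -5 - \frac{1}{L}$
$\left(155973 + n{\left(154,508 \right)}\right) + x = \left(155973 - \frac{2541}{508}\right) - 220224 = \frac{79231743}{508} - 220224 = - \frac{32642049}{508}$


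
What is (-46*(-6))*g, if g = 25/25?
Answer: 276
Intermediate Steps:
g = 1 (g = 25*(1/25) = 1)
(-46*(-6))*g = -46*(-6)*1 = 276*1 = 276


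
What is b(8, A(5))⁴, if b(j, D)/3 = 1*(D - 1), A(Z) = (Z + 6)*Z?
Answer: 688747536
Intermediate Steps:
A(Z) = Z*(6 + Z) (A(Z) = (6 + Z)*Z = Z*(6 + Z))
b(j, D) = -3 + 3*D (b(j, D) = 3*(1*(D - 1)) = 3*(1*(-1 + D)) = 3*(-1 + D) = -3 + 3*D)
b(8, A(5))⁴ = (-3 + 3*(5*(6 + 5)))⁴ = (-3 + 3*(5*11))⁴ = (-3 + 3*55)⁴ = (-3 + 165)⁴ = 162⁴ = 688747536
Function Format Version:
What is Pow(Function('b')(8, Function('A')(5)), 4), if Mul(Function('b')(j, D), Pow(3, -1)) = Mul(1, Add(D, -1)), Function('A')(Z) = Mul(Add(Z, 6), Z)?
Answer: 688747536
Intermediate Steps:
Function('A')(Z) = Mul(Z, Add(6, Z)) (Function('A')(Z) = Mul(Add(6, Z), Z) = Mul(Z, Add(6, Z)))
Function('b')(j, D) = Add(-3, Mul(3, D)) (Function('b')(j, D) = Mul(3, Mul(1, Add(D, -1))) = Mul(3, Mul(1, Add(-1, D))) = Mul(3, Add(-1, D)) = Add(-3, Mul(3, D)))
Pow(Function('b')(8, Function('A')(5)), 4) = Pow(Add(-3, Mul(3, Mul(5, Add(6, 5)))), 4) = Pow(Add(-3, Mul(3, Mul(5, 11))), 4) = Pow(Add(-3, Mul(3, 55)), 4) = Pow(Add(-3, 165), 4) = Pow(162, 4) = 688747536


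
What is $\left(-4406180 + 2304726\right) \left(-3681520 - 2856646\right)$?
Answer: $13739655093364$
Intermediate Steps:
$\left(-4406180 + 2304726\right) \left(-3681520 - 2856646\right) = \left(-2101454\right) \left(-6538166\right) = 13739655093364$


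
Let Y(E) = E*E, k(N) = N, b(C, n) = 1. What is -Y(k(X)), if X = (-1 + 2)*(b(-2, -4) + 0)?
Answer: -1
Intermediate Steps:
X = 1 (X = (-1 + 2)*(1 + 0) = 1*1 = 1)
Y(E) = E**2
-Y(k(X)) = -1*1**2 = -1*1 = -1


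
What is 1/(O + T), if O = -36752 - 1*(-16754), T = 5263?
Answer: -1/14735 ≈ -6.7866e-5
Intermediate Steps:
O = -19998 (O = -36752 + 16754 = -19998)
1/(O + T) = 1/(-19998 + 5263) = 1/(-14735) = -1/14735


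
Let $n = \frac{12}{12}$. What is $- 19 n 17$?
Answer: $-323$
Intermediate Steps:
$n = 1$ ($n = 12 \cdot \frac{1}{12} = 1$)
$- 19 n 17 = \left(-19\right) 1 \cdot 17 = \left(-19\right) 17 = -323$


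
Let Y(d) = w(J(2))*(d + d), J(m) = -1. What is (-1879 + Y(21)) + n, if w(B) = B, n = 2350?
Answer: 429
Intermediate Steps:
Y(d) = -2*d (Y(d) = -(d + d) = -2*d)
(-1879 + Y(21)) + n = (-1879 - 2*21) + 2350 = (-1879 - 42) + 2350 = -1921 + 2350 = 429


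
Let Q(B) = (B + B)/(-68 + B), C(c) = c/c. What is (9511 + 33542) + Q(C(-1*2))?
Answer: 2884549/67 ≈ 43053.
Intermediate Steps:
C(c) = 1
Q(B) = 2*B/(-68 + B) (Q(B) = (2*B)/(-68 + B) = 2*B/(-68 + B))
(9511 + 33542) + Q(C(-1*2)) = (9511 + 33542) + 2*1/(-68 + 1) = 43053 + 2*1/(-67) = 43053 + 2*1*(-1/67) = 43053 - 2/67 = 2884549/67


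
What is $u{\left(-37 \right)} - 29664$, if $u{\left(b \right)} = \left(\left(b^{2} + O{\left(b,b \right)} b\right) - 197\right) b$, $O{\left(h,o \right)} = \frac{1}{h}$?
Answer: $-73065$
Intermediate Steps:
$u{\left(b \right)} = b \left(-196 + b^{2}\right)$ ($u{\left(b \right)} = \left(\left(b^{2} + \frac{b}{b}\right) - 197\right) b = \left(\left(b^{2} + 1\right) - 197\right) b = \left(\left(1 + b^{2}\right) - 197\right) b = \left(-196 + b^{2}\right) b = b \left(-196 + b^{2}\right)$)
$u{\left(-37 \right)} - 29664 = - 37 \left(-196 + \left(-37\right)^{2}\right) - 29664 = - 37 \left(-196 + 1369\right) - 29664 = \left(-37\right) 1173 - 29664 = -43401 - 29664 = -73065$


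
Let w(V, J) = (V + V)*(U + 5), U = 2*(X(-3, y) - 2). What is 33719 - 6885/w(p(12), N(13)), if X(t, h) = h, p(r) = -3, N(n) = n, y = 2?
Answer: 67897/2 ≈ 33949.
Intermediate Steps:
U = 0 (U = 2*(2 - 2) = 2*0 = 0)
w(V, J) = 10*V (w(V, J) = (V + V)*(0 + 5) = (2*V)*5 = 10*V)
33719 - 6885/w(p(12), N(13)) = 33719 - 6885/(10*(-3)) = 33719 - 6885/(-30) = 33719 - 6885*(-1/30) = 33719 + 459/2 = 67897/2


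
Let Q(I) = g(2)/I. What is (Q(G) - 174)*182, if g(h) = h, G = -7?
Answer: -31720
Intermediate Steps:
Q(I) = 2/I
(Q(G) - 174)*182 = (2/(-7) - 174)*182 = (2*(-1/7) - 174)*182 = (-2/7 - 174)*182 = -1220/7*182 = -31720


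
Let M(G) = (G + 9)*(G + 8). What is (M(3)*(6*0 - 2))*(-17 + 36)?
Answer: -5016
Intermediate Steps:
M(G) = (8 + G)*(9 + G) (M(G) = (9 + G)*(8 + G) = (8 + G)*(9 + G))
(M(3)*(6*0 - 2))*(-17 + 36) = ((72 + 3² + 17*3)*(6*0 - 2))*(-17 + 36) = ((72 + 9 + 51)*(0 - 2))*19 = (132*(-2))*19 = -264*19 = -5016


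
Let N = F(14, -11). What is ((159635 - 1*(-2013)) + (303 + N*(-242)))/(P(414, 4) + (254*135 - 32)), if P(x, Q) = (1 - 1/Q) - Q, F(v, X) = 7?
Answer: 213676/45673 ≈ 4.6784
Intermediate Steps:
N = 7
P(x, Q) = 1 - Q - 1/Q
((159635 - 1*(-2013)) + (303 + N*(-242)))/(P(414, 4) + (254*135 - 32)) = ((159635 - 1*(-2013)) + (303 + 7*(-242)))/((1 - 1*4 - 1/4) + (254*135 - 32)) = ((159635 + 2013) + (303 - 1694))/((1 - 4 - 1*1/4) + (34290 - 32)) = (161648 - 1391)/((1 - 4 - 1/4) + 34258) = 160257/(-13/4 + 34258) = 160257/(137019/4) = 160257*(4/137019) = 213676/45673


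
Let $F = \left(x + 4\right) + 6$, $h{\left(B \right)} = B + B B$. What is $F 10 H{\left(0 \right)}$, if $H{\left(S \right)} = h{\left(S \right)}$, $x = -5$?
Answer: $0$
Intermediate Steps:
$h{\left(B \right)} = B + B^{2}$
$H{\left(S \right)} = S \left(1 + S\right)$
$F = 5$ ($F = \left(-5 + 4\right) + 6 = -1 + 6 = 5$)
$F 10 H{\left(0 \right)} = 5 \cdot 10 \cdot 0 \left(1 + 0\right) = 50 \cdot 0 \cdot 1 = 50 \cdot 0 = 0$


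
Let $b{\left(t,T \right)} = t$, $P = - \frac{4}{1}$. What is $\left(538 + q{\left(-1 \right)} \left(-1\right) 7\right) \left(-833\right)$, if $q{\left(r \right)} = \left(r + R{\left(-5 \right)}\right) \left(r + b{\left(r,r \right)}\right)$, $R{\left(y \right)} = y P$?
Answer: $-669732$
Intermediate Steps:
$P = -4$ ($P = \left(-4\right) 1 = -4$)
$R{\left(y \right)} = - 4 y$ ($R{\left(y \right)} = y \left(-4\right) = - 4 y$)
$q{\left(r \right)} = 2 r \left(20 + r\right)$ ($q{\left(r \right)} = \left(r - -20\right) \left(r + r\right) = \left(r + 20\right) 2 r = \left(20 + r\right) 2 r = 2 r \left(20 + r\right)$)
$\left(538 + q{\left(-1 \right)} \left(-1\right) 7\right) \left(-833\right) = \left(538 + 2 \left(-1\right) \left(20 - 1\right) \left(-1\right) 7\right) \left(-833\right) = \left(538 + 2 \left(-1\right) 19 \left(-1\right) 7\right) \left(-833\right) = \left(538 + \left(-38\right) \left(-1\right) 7\right) \left(-833\right) = \left(538 + 38 \cdot 7\right) \left(-833\right) = \left(538 + 266\right) \left(-833\right) = 804 \left(-833\right) = -669732$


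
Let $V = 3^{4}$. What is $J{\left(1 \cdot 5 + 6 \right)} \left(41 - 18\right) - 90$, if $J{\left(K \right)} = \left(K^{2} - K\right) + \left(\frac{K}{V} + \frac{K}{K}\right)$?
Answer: $\frac{199756}{81} \approx 2466.1$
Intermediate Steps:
$V = 81$
$J{\left(K \right)} = 1 + K^{2} - \frac{80 K}{81}$ ($J{\left(K \right)} = \left(K^{2} - K\right) + \left(\frac{K}{81} + \frac{K}{K}\right) = \left(K^{2} - K\right) + \left(K \frac{1}{81} + 1\right) = \left(K^{2} - K\right) + \left(\frac{K}{81} + 1\right) = \left(K^{2} - K\right) + \left(1 + \frac{K}{81}\right) = 1 + K^{2} - \frac{80 K}{81}$)
$J{\left(1 \cdot 5 + 6 \right)} \left(41 - 18\right) - 90 = \left(1 + \left(1 \cdot 5 + 6\right)^{2} - \frac{80 \left(1 \cdot 5 + 6\right)}{81}\right) \left(41 - 18\right) - 90 = \left(1 + \left(5 + 6\right)^{2} - \frac{80 \left(5 + 6\right)}{81}\right) \left(41 - 18\right) - 90 = \left(1 + 11^{2} - \frac{880}{81}\right) 23 - 90 = \left(1 + 121 - \frac{880}{81}\right) 23 - 90 = \frac{9002}{81} \cdot 23 - 90 = \frac{207046}{81} - 90 = \frac{199756}{81}$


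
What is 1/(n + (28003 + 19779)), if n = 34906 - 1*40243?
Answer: 1/42445 ≈ 2.3560e-5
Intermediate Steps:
n = -5337 (n = 34906 - 40243 = -5337)
1/(n + (28003 + 19779)) = 1/(-5337 + (28003 + 19779)) = 1/(-5337 + 47782) = 1/42445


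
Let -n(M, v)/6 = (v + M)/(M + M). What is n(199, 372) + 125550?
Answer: 24982737/199 ≈ 1.2554e+5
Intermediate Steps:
n(M, v) = -3*(M + v)/M (n(M, v) = -6*(v + M)/(M + M) = -6*(M + v)/(2*M) = -6*(M + v)*1/(2*M) = -3*(M + v)/M)
n(199, 372) + 125550 = (-3 - 3*372/199) + 125550 = (-3 - 3*372*1/199) + 125550 = (-3 - 1116/199) + 125550 = -1713/199 + 125550 = 24982737/199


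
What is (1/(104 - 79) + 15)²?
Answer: 141376/625 ≈ 226.20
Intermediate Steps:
(1/(104 - 79) + 15)² = (1/25 + 15)² = (376/25)² = 141376/625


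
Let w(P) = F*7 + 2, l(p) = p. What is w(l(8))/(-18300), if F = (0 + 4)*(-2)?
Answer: 9/3050 ≈ 0.0029508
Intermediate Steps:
F = -8 (F = 4*(-2) = -8)
w(P) = -54 (w(P) = -8*7 + 2 = -56 + 2 = -54)
w(l(8))/(-18300) = -54/(-18300) = -54*(-1/18300) = 9/3050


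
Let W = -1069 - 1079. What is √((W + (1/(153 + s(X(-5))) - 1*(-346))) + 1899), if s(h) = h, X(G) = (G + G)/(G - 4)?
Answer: 2*√46654519/1387 ≈ 9.8492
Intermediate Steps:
X(G) = 2*G/(-4 + G) (X(G) = (2*G)/(-4 + G) = 2*G/(-4 + G))
W = -2148
√((W + (1/(153 + s(X(-5))) - 1*(-346))) + 1899) = √((-2148 + (1/(153 + 2*(-5)/(-4 - 5)) - 1*(-346))) + 1899) = √((-2148 + (1/(153 + 2*(-5)/(-9)) + 346)) + 1899) = √((-2148 + (1/(153 + 2*(-5)*(-⅑)) + 346)) + 1899) = √((-2148 + (1/(153 + 10/9) + 346)) + 1899) = √((-2148 + (1/(1387/9) + 346)) + 1899) = √((-2148 + (9/1387 + 346)) + 1899) = √((-2148 + 479911/1387) + 1899) = √(-2499365/1387 + 1899) = √(134548/1387) = 2*√46654519/1387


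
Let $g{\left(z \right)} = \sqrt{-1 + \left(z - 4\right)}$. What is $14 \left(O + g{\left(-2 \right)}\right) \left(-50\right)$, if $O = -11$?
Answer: $7700 - 700 i \sqrt{7} \approx 7700.0 - 1852.0 i$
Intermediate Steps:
$g{\left(z \right)} = \sqrt{-5 + z}$ ($g{\left(z \right)} = \sqrt{-1 + \left(-4 + z\right)} = \sqrt{-5 + z}$)
$14 \left(O + g{\left(-2 \right)}\right) \left(-50\right) = 14 \left(-11 + \sqrt{-5 - 2}\right) \left(-50\right) = 14 \left(-11 + \sqrt{-7}\right) \left(-50\right) = 14 \left(-11 + i \sqrt{7}\right) \left(-50\right) = \left(-154 + 14 i \sqrt{7}\right) \left(-50\right) = 7700 - 700 i \sqrt{7}$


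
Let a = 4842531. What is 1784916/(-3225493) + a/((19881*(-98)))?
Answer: -2121907723599/698261175626 ≈ -3.0388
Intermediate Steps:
1784916/(-3225493) + a/((19881*(-98))) = 1784916/(-3225493) + 4842531/((19881*(-98))) = 1784916*(-1/3225493) + 4842531/(-1948338) = -1784916/3225493 + 4842531*(-1/1948338) = -1784916/3225493 - 538059/216482 = -2121907723599/698261175626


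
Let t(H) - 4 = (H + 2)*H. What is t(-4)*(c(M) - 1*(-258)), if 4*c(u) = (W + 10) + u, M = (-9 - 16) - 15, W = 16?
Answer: 3054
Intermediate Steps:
t(H) = 4 + H*(2 + H) (t(H) = 4 + (H + 2)*H = 4 + (2 + H)*H = 4 + H*(2 + H))
M = -40 (M = -25 - 15 = -40)
c(u) = 13/2 + u/4 (c(u) = ((16 + 10) + u)/4 = (26 + u)/4 = 13/2 + u/4)
t(-4)*(c(M) - 1*(-258)) = (4 + (-4)² + 2*(-4))*((13/2 + (¼)*(-40)) - 1*(-258)) = (4 + 16 - 8)*((13/2 - 10) + 258) = 12*(-7/2 + 258) = 12*(509/2) = 3054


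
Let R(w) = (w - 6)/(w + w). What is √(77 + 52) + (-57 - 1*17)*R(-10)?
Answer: -296/5 + √129 ≈ -47.842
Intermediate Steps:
R(w) = (-6 + w)/(2*w) (R(w) = (-6 + w)/((2*w)) = (-6 + w)*(1/(2*w)) = (-6 + w)/(2*w))
√(77 + 52) + (-57 - 1*17)*R(-10) = √(77 + 52) + (-57 - 1*17)*((½)*(-6 - 10)/(-10)) = √129 + (-57 - 17)*((½)*(-⅒)*(-16)) = √129 - 74*⅘ = √129 - 296/5 = -296/5 + √129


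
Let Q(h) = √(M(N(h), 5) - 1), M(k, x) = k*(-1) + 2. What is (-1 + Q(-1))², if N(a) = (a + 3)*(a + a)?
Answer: (1 - √5)² ≈ 1.5279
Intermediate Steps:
N(a) = 2*a*(3 + a) (N(a) = (3 + a)*(2*a) = 2*a*(3 + a))
M(k, x) = 2 - k (M(k, x) = -k + 2 = 2 - k)
Q(h) = √(1 - 2*h*(3 + h)) (Q(h) = √((2 - 2*h*(3 + h)) - 1) = √(1 - 2*h*(3 + h)))
(-1 + Q(-1))² = (-1 + √(1 - 2*(-1)*(3 - 1)))² = (-1 + √(1 - 2*(-1)*2))² = (-1 + √(1 + 4))² = (-1 + √5)²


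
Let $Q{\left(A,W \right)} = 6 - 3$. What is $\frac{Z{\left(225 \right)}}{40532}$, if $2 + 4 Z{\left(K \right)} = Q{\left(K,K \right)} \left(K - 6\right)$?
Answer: $\frac{655}{162128} \approx 0.00404$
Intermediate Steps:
$Q{\left(A,W \right)} = 3$ ($Q{\left(A,W \right)} = 6 - 3 = 3$)
$Z{\left(K \right)} = -5 + \frac{3 K}{4}$ ($Z{\left(K \right)} = - \frac{1}{2} + \frac{3 \left(K - 6\right)}{4} = - \frac{1}{2} + \frac{3 \left(-6 + K\right)}{4} = - \frac{1}{2} + \frac{-18 + 3 K}{4} = - \frac{1}{2} + \left(- \frac{9}{2} + \frac{3 K}{4}\right) = -5 + \frac{3 K}{4}$)
$\frac{Z{\left(225 \right)}}{40532} = \frac{-5 + \frac{3}{4} \cdot 225}{40532} = \left(-5 + \frac{675}{4}\right) \frac{1}{40532} = \frac{655}{4} \cdot \frac{1}{40532} = \frac{655}{162128}$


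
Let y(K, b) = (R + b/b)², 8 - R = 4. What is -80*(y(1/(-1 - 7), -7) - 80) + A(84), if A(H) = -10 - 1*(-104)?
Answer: 4494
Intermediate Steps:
A(H) = 94 (A(H) = -10 + 104 = 94)
R = 4 (R = 8 - 1*4 = 8 - 4 = 4)
y(K, b) = 25 (y(K, b) = (4 + b/b)² = (4 + 1)² = 5² = 25)
-80*(y(1/(-1 - 7), -7) - 80) + A(84) = -80*(25 - 80) + 94 = -80*(-55) + 94 = 4400 + 94 = 4494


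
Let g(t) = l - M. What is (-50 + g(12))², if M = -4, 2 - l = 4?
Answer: 2304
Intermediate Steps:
l = -2 (l = 2 - 1*4 = 2 - 4 = -2)
g(t) = 2 (g(t) = -2 - 1*(-4) = -2 + 4 = 2)
(-50 + g(12))² = (-50 + 2)² = (-48)² = 2304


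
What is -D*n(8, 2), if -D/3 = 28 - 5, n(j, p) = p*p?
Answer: 276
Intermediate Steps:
n(j, p) = p²
D = -69 (D = -3*(28 - 5) = -3*23 = -69)
-D*n(8, 2) = -(-69)*2² = -(-69)*4 = -1*(-276) = 276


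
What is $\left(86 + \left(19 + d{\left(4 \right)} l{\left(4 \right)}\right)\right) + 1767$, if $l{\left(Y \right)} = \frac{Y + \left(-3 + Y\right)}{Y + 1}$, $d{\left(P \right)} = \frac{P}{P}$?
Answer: $1873$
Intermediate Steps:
$d{\left(P \right)} = 1$
$l{\left(Y \right)} = \frac{-3 + 2 Y}{1 + Y}$
$\left(86 + \left(19 + d{\left(4 \right)} l{\left(4 \right)}\right)\right) + 1767 = \left(86 + \left(19 + 1 \frac{-3 + 2 \cdot 4}{1 + 4}\right)\right) + 1767 = \left(86 + \left(19 + 1 \frac{-3 + 8}{5}\right)\right) + 1767 = \left(86 + \left(19 + 1 \cdot \frac{1}{5} \cdot 5\right)\right) + 1767 = \left(86 + \left(19 + 1 \cdot 1\right)\right) + 1767 = \left(86 + \left(19 + 1\right)\right) + 1767 = \left(86 + 20\right) + 1767 = 106 + 1767 = 1873$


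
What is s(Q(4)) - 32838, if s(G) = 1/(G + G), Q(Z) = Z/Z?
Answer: -65675/2 ≈ -32838.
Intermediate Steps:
Q(Z) = 1
s(G) = 1/(2*G)
s(Q(4)) - 32838 = (½)/1 - 32838 = (½)*1 - 32838 = ½ - 32838 = -65675/2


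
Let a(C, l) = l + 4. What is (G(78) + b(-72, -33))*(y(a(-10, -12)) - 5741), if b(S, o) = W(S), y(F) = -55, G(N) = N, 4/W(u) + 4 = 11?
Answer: -455400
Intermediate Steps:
W(u) = 4/7 (W(u) = 4/(-4 + 11) = 4/7)
a(C, l) = 4 + l
b(S, o) = 4/7
(G(78) + b(-72, -33))*(y(a(-10, -12)) - 5741) = (78 + 4/7)*(-55 - 5741) = (550/7)*(-5796) = -455400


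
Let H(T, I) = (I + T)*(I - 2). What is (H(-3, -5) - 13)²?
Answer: 1849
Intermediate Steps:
H(T, I) = (-2 + I)*(I + T) (H(T, I) = (I + T)*(-2 + I) = (-2 + I)*(I + T))
(H(-3, -5) - 13)² = (((-5)² - 2*(-5) - 2*(-3) - 5*(-3)) - 13)² = ((25 + 10 + 6 + 15) - 13)² = (56 - 13)² = 43² = 1849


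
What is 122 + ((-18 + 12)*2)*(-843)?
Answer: 10238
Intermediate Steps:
122 + ((-18 + 12)*2)*(-843) = 122 - 6*2*(-843) = 122 - 12*(-843) = 122 + 10116 = 10238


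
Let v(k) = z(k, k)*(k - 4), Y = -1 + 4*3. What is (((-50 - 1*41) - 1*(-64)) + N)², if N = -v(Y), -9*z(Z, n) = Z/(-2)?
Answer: 316969/324 ≈ 978.30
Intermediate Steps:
z(Z, n) = Z/18 (z(Z, n) = -Z/(9*(-2)) = -Z*(-1)/(9*2) = -(-1)*Z/18 = Z/18)
Y = 11 (Y = -1 + 12 = 11)
v(k) = k*(-4 + k)/18 (v(k) = (k/18)*(k - 4) = (k/18)*(-4 + k) = k*(-4 + k)/18)
N = -77/18 (N = -11*(-4 + 11)/18 = -11*7/18 = -1*77/18 = -77/18 ≈ -4.2778)
(((-50 - 1*41) - 1*(-64)) + N)² = (((-50 - 1*41) - 1*(-64)) - 77/18)² = (((-50 - 41) + 64) - 77/18)² = ((-91 + 64) - 77/18)² = (-27 - 77/18)² = (-563/18)² = 316969/324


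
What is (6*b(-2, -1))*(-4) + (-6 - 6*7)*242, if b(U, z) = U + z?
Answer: -11544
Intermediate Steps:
(6*b(-2, -1))*(-4) + (-6 - 6*7)*242 = (6*(-2 - 1))*(-4) + (-6 - 6*7)*242 = (6*(-3))*(-4) + (-6 - 42)*242 = -18*(-4) - 48*242 = 72 - 11616 = -11544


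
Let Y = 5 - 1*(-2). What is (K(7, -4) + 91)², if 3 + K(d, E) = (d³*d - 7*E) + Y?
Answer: 6370576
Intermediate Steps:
Y = 7 (Y = 5 + 2 = 7)
K(d, E) = 4 + d⁴ - 7*E (K(d, E) = -3 + ((d³*d - 7*E) + 7) = -3 + ((d⁴ - 7*E) + 7) = -3 + (7 + d⁴ - 7*E) = 4 + d⁴ - 7*E)
(K(7, -4) + 91)² = ((4 + 7⁴ - 7*(-4)) + 91)² = ((4 + 2401 + 28) + 91)² = (2433 + 91)² = 2524² = 6370576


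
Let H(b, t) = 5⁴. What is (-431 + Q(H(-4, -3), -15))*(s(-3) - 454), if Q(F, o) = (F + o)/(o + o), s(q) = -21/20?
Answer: 6161377/30 ≈ 2.0538e+5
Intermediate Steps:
s(q) = -21/20 (s(q) = -21*1/20 = -21/20)
H(b, t) = 625
Q(F, o) = (F + o)/(2*o) (Q(F, o) = (F + o)/((2*o)) = (F + o)*(1/(2*o)) = (F + o)/(2*o))
(-431 + Q(H(-4, -3), -15))*(s(-3) - 454) = (-431 + (½)*(625 - 15)/(-15))*(-21/20 - 454) = (-431 + (½)*(-1/15)*610)*(-9101/20) = (-431 - 61/3)*(-9101/20) = -1354/3*(-9101/20) = 6161377/30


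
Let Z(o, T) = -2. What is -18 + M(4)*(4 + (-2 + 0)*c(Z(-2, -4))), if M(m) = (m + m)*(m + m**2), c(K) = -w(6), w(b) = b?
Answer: 2542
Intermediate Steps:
c(K) = -6 (c(K) = -1*6 = -6)
M(m) = 2*m*(m + m**2) (M(m) = (2*m)*(m + m**2) = 2*m*(m + m**2))
-18 + M(4)*(4 + (-2 + 0)*c(Z(-2, -4))) = -18 + (2*4**2*(1 + 4))*(4 + (-2 + 0)*(-6)) = -18 + (2*16*5)*(4 - 2*(-6)) = -18 + 160*(4 + 12) = -18 + 160*16 = -18 + 2560 = 2542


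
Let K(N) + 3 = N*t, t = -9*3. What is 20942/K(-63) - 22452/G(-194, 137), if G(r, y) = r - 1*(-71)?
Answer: 23969/123 ≈ 194.87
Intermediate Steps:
t = -27
G(r, y) = 71 + r (G(r, y) = r + 71 = 71 + r)
K(N) = -3 - 27*N (K(N) = -3 + N*(-27) = -3 - 27*N)
20942/K(-63) - 22452/G(-194, 137) = 20942/(-3 - 27*(-63)) - 22452/(71 - 194) = 20942/(-3 + 1701) - 22452/(-123) = 20942/1698 - 22452*(-1/123) = 20942*(1/1698) + 7484/41 = 37/3 + 7484/41 = 23969/123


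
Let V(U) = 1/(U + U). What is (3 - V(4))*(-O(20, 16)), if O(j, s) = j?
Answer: -115/2 ≈ -57.500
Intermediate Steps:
V(U) = 1/(2*U)
(3 - V(4))*(-O(20, 16)) = (3 - 1/(2*4))*(-1*20) = (3 - 1/(2*4))*(-20) = (3 - 1*1/8)*(-20) = (3 - 1/8)*(-20) = (23/8)*(-20) = -115/2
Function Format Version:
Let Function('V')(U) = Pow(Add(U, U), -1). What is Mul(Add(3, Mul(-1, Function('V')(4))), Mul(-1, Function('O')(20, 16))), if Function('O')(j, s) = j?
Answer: Rational(-115, 2) ≈ -57.500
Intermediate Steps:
Function('V')(U) = Mul(Rational(1, 2), Pow(U, -1)) (Function('V')(U) = Pow(Mul(2, U), -1) = Mul(Rational(1, 2), Pow(U, -1)))
Mul(Add(3, Mul(-1, Function('V')(4))), Mul(-1, Function('O')(20, 16))) = Mul(Add(3, Mul(-1, Mul(Rational(1, 2), Pow(4, -1)))), Mul(-1, 20)) = Mul(Add(3, Mul(-1, Mul(Rational(1, 2), Rational(1, 4)))), -20) = Mul(Add(3, Mul(-1, Rational(1, 8))), -20) = Mul(Add(3, Rational(-1, 8)), -20) = Mul(Rational(23, 8), -20) = Rational(-115, 2)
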